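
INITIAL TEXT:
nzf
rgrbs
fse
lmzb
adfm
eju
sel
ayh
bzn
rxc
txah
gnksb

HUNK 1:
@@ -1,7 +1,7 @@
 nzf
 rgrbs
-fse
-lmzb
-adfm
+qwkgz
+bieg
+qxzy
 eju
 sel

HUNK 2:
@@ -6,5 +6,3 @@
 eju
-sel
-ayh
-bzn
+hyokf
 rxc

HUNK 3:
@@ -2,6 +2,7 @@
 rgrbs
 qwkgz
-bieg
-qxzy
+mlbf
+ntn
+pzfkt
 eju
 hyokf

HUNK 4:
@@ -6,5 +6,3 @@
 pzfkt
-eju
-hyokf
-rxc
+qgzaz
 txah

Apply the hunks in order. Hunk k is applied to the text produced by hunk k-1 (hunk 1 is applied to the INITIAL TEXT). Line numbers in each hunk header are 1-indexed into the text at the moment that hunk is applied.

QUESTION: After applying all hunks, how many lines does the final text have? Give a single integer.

Hunk 1: at line 1 remove [fse,lmzb,adfm] add [qwkgz,bieg,qxzy] -> 12 lines: nzf rgrbs qwkgz bieg qxzy eju sel ayh bzn rxc txah gnksb
Hunk 2: at line 6 remove [sel,ayh,bzn] add [hyokf] -> 10 lines: nzf rgrbs qwkgz bieg qxzy eju hyokf rxc txah gnksb
Hunk 3: at line 2 remove [bieg,qxzy] add [mlbf,ntn,pzfkt] -> 11 lines: nzf rgrbs qwkgz mlbf ntn pzfkt eju hyokf rxc txah gnksb
Hunk 4: at line 6 remove [eju,hyokf,rxc] add [qgzaz] -> 9 lines: nzf rgrbs qwkgz mlbf ntn pzfkt qgzaz txah gnksb
Final line count: 9

Answer: 9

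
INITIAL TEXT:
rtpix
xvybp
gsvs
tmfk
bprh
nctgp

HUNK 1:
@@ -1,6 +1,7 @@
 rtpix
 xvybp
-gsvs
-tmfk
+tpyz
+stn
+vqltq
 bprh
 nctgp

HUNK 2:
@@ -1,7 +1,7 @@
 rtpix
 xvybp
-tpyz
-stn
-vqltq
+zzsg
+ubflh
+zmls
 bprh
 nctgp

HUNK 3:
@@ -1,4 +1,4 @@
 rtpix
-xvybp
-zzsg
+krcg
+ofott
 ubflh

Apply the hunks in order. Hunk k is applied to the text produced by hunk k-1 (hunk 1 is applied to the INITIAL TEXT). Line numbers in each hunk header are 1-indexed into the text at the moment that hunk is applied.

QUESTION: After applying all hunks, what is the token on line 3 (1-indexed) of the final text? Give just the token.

Hunk 1: at line 1 remove [gsvs,tmfk] add [tpyz,stn,vqltq] -> 7 lines: rtpix xvybp tpyz stn vqltq bprh nctgp
Hunk 2: at line 1 remove [tpyz,stn,vqltq] add [zzsg,ubflh,zmls] -> 7 lines: rtpix xvybp zzsg ubflh zmls bprh nctgp
Hunk 3: at line 1 remove [xvybp,zzsg] add [krcg,ofott] -> 7 lines: rtpix krcg ofott ubflh zmls bprh nctgp
Final line 3: ofott

Answer: ofott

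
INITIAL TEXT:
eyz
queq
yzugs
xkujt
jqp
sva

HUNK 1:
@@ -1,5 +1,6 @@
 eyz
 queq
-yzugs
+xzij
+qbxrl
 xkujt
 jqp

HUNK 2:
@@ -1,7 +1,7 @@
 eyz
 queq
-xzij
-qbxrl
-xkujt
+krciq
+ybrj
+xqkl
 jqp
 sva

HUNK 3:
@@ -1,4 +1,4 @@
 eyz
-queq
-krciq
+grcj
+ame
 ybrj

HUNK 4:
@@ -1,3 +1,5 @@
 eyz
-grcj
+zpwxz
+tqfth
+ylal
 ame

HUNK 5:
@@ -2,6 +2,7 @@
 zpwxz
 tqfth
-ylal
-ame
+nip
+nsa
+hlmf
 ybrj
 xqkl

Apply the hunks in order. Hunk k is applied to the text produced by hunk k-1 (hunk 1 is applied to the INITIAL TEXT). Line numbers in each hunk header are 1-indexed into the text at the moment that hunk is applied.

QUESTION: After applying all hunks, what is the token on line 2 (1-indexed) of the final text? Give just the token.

Answer: zpwxz

Derivation:
Hunk 1: at line 1 remove [yzugs] add [xzij,qbxrl] -> 7 lines: eyz queq xzij qbxrl xkujt jqp sva
Hunk 2: at line 1 remove [xzij,qbxrl,xkujt] add [krciq,ybrj,xqkl] -> 7 lines: eyz queq krciq ybrj xqkl jqp sva
Hunk 3: at line 1 remove [queq,krciq] add [grcj,ame] -> 7 lines: eyz grcj ame ybrj xqkl jqp sva
Hunk 4: at line 1 remove [grcj] add [zpwxz,tqfth,ylal] -> 9 lines: eyz zpwxz tqfth ylal ame ybrj xqkl jqp sva
Hunk 5: at line 2 remove [ylal,ame] add [nip,nsa,hlmf] -> 10 lines: eyz zpwxz tqfth nip nsa hlmf ybrj xqkl jqp sva
Final line 2: zpwxz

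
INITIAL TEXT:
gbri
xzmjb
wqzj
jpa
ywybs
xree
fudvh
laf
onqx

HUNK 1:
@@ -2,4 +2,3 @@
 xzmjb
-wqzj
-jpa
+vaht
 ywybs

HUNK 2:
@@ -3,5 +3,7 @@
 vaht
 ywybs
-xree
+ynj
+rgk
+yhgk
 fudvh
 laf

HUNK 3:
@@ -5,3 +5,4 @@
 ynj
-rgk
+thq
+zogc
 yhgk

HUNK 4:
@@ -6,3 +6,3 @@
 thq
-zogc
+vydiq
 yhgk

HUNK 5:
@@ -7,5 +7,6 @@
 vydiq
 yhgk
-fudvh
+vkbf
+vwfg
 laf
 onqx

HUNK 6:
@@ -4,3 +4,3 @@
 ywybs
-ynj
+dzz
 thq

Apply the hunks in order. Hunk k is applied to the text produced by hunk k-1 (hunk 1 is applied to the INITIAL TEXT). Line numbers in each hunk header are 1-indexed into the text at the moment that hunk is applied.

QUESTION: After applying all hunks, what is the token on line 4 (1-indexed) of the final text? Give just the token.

Hunk 1: at line 2 remove [wqzj,jpa] add [vaht] -> 8 lines: gbri xzmjb vaht ywybs xree fudvh laf onqx
Hunk 2: at line 3 remove [xree] add [ynj,rgk,yhgk] -> 10 lines: gbri xzmjb vaht ywybs ynj rgk yhgk fudvh laf onqx
Hunk 3: at line 5 remove [rgk] add [thq,zogc] -> 11 lines: gbri xzmjb vaht ywybs ynj thq zogc yhgk fudvh laf onqx
Hunk 4: at line 6 remove [zogc] add [vydiq] -> 11 lines: gbri xzmjb vaht ywybs ynj thq vydiq yhgk fudvh laf onqx
Hunk 5: at line 7 remove [fudvh] add [vkbf,vwfg] -> 12 lines: gbri xzmjb vaht ywybs ynj thq vydiq yhgk vkbf vwfg laf onqx
Hunk 6: at line 4 remove [ynj] add [dzz] -> 12 lines: gbri xzmjb vaht ywybs dzz thq vydiq yhgk vkbf vwfg laf onqx
Final line 4: ywybs

Answer: ywybs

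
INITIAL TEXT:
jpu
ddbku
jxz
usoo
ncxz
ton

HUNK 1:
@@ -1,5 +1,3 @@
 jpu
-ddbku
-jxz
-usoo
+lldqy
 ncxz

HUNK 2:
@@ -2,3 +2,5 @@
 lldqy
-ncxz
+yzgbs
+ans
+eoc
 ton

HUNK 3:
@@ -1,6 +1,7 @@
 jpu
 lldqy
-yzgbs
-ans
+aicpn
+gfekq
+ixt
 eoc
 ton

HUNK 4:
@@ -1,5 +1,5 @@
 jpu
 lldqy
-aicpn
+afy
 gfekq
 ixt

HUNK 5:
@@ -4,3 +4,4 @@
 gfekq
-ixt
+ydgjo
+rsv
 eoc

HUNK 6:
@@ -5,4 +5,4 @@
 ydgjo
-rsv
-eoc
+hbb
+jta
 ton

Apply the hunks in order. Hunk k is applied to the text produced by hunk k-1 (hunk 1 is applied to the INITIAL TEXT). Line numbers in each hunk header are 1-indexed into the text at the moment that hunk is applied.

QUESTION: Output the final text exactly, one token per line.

Answer: jpu
lldqy
afy
gfekq
ydgjo
hbb
jta
ton

Derivation:
Hunk 1: at line 1 remove [ddbku,jxz,usoo] add [lldqy] -> 4 lines: jpu lldqy ncxz ton
Hunk 2: at line 2 remove [ncxz] add [yzgbs,ans,eoc] -> 6 lines: jpu lldqy yzgbs ans eoc ton
Hunk 3: at line 1 remove [yzgbs,ans] add [aicpn,gfekq,ixt] -> 7 lines: jpu lldqy aicpn gfekq ixt eoc ton
Hunk 4: at line 1 remove [aicpn] add [afy] -> 7 lines: jpu lldqy afy gfekq ixt eoc ton
Hunk 5: at line 4 remove [ixt] add [ydgjo,rsv] -> 8 lines: jpu lldqy afy gfekq ydgjo rsv eoc ton
Hunk 6: at line 5 remove [rsv,eoc] add [hbb,jta] -> 8 lines: jpu lldqy afy gfekq ydgjo hbb jta ton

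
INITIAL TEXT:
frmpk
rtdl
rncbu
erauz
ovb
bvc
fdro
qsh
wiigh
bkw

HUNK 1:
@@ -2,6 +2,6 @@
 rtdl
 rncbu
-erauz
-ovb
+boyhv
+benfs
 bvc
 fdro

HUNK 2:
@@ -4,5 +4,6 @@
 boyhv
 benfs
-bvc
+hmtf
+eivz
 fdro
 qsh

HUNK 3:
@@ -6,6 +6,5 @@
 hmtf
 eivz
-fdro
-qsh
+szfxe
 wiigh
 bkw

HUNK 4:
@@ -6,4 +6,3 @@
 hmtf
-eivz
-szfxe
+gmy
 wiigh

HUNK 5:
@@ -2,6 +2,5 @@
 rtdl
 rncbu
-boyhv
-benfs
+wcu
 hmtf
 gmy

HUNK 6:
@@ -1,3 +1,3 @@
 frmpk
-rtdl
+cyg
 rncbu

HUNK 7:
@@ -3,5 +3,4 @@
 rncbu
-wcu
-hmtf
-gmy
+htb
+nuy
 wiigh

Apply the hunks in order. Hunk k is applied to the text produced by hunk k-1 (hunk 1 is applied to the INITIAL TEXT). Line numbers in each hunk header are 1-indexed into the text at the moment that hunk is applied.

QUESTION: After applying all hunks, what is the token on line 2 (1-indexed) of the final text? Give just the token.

Answer: cyg

Derivation:
Hunk 1: at line 2 remove [erauz,ovb] add [boyhv,benfs] -> 10 lines: frmpk rtdl rncbu boyhv benfs bvc fdro qsh wiigh bkw
Hunk 2: at line 4 remove [bvc] add [hmtf,eivz] -> 11 lines: frmpk rtdl rncbu boyhv benfs hmtf eivz fdro qsh wiigh bkw
Hunk 3: at line 6 remove [fdro,qsh] add [szfxe] -> 10 lines: frmpk rtdl rncbu boyhv benfs hmtf eivz szfxe wiigh bkw
Hunk 4: at line 6 remove [eivz,szfxe] add [gmy] -> 9 lines: frmpk rtdl rncbu boyhv benfs hmtf gmy wiigh bkw
Hunk 5: at line 2 remove [boyhv,benfs] add [wcu] -> 8 lines: frmpk rtdl rncbu wcu hmtf gmy wiigh bkw
Hunk 6: at line 1 remove [rtdl] add [cyg] -> 8 lines: frmpk cyg rncbu wcu hmtf gmy wiigh bkw
Hunk 7: at line 3 remove [wcu,hmtf,gmy] add [htb,nuy] -> 7 lines: frmpk cyg rncbu htb nuy wiigh bkw
Final line 2: cyg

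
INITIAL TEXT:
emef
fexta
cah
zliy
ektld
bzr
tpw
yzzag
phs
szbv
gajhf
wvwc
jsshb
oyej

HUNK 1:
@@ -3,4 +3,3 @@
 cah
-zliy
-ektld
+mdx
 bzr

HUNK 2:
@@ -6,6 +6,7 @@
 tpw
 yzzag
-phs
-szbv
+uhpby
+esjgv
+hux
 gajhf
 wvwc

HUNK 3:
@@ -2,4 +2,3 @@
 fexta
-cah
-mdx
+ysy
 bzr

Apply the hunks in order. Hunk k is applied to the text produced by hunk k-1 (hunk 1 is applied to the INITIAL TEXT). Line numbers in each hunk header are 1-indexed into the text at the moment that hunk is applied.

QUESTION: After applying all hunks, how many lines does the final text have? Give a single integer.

Answer: 13

Derivation:
Hunk 1: at line 3 remove [zliy,ektld] add [mdx] -> 13 lines: emef fexta cah mdx bzr tpw yzzag phs szbv gajhf wvwc jsshb oyej
Hunk 2: at line 6 remove [phs,szbv] add [uhpby,esjgv,hux] -> 14 lines: emef fexta cah mdx bzr tpw yzzag uhpby esjgv hux gajhf wvwc jsshb oyej
Hunk 3: at line 2 remove [cah,mdx] add [ysy] -> 13 lines: emef fexta ysy bzr tpw yzzag uhpby esjgv hux gajhf wvwc jsshb oyej
Final line count: 13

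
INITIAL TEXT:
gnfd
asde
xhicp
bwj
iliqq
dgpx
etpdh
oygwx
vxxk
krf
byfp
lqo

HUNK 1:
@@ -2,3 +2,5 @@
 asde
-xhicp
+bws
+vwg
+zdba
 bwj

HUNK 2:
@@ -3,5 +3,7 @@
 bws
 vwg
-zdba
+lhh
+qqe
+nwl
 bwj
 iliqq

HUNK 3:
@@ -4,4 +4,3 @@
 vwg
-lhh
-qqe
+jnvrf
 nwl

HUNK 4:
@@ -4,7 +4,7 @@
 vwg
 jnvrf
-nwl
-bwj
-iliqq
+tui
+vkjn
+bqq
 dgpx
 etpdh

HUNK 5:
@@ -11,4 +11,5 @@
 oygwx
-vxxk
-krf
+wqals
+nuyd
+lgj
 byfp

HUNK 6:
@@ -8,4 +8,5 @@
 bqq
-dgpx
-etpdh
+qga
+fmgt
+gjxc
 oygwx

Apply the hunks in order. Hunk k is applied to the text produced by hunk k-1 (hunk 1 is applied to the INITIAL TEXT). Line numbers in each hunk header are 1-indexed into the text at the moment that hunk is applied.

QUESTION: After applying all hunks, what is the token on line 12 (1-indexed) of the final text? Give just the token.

Answer: oygwx

Derivation:
Hunk 1: at line 2 remove [xhicp] add [bws,vwg,zdba] -> 14 lines: gnfd asde bws vwg zdba bwj iliqq dgpx etpdh oygwx vxxk krf byfp lqo
Hunk 2: at line 3 remove [zdba] add [lhh,qqe,nwl] -> 16 lines: gnfd asde bws vwg lhh qqe nwl bwj iliqq dgpx etpdh oygwx vxxk krf byfp lqo
Hunk 3: at line 4 remove [lhh,qqe] add [jnvrf] -> 15 lines: gnfd asde bws vwg jnvrf nwl bwj iliqq dgpx etpdh oygwx vxxk krf byfp lqo
Hunk 4: at line 4 remove [nwl,bwj,iliqq] add [tui,vkjn,bqq] -> 15 lines: gnfd asde bws vwg jnvrf tui vkjn bqq dgpx etpdh oygwx vxxk krf byfp lqo
Hunk 5: at line 11 remove [vxxk,krf] add [wqals,nuyd,lgj] -> 16 lines: gnfd asde bws vwg jnvrf tui vkjn bqq dgpx etpdh oygwx wqals nuyd lgj byfp lqo
Hunk 6: at line 8 remove [dgpx,etpdh] add [qga,fmgt,gjxc] -> 17 lines: gnfd asde bws vwg jnvrf tui vkjn bqq qga fmgt gjxc oygwx wqals nuyd lgj byfp lqo
Final line 12: oygwx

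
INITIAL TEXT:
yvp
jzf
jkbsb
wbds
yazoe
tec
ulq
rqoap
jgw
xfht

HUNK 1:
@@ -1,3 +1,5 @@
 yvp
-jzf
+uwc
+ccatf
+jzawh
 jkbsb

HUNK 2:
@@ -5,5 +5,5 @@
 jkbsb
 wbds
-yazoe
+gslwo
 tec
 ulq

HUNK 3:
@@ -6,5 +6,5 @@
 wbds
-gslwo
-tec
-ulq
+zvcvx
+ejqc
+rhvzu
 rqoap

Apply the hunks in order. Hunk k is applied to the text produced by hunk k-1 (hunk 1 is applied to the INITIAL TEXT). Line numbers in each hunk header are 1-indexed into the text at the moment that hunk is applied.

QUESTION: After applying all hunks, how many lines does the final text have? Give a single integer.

Answer: 12

Derivation:
Hunk 1: at line 1 remove [jzf] add [uwc,ccatf,jzawh] -> 12 lines: yvp uwc ccatf jzawh jkbsb wbds yazoe tec ulq rqoap jgw xfht
Hunk 2: at line 5 remove [yazoe] add [gslwo] -> 12 lines: yvp uwc ccatf jzawh jkbsb wbds gslwo tec ulq rqoap jgw xfht
Hunk 3: at line 6 remove [gslwo,tec,ulq] add [zvcvx,ejqc,rhvzu] -> 12 lines: yvp uwc ccatf jzawh jkbsb wbds zvcvx ejqc rhvzu rqoap jgw xfht
Final line count: 12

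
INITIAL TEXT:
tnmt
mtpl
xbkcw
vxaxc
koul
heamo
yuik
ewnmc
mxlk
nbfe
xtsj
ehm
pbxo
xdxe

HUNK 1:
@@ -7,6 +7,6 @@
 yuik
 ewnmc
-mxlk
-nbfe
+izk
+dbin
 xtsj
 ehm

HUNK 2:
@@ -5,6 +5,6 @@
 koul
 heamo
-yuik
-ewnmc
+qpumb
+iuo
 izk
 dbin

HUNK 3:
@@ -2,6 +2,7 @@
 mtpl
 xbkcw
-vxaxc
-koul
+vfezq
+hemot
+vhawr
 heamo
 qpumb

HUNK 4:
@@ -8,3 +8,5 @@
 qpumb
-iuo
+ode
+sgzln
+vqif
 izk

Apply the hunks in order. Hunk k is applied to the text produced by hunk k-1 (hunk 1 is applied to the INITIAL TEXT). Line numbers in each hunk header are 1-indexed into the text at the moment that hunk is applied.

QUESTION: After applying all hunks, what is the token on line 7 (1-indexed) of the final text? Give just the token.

Hunk 1: at line 7 remove [mxlk,nbfe] add [izk,dbin] -> 14 lines: tnmt mtpl xbkcw vxaxc koul heamo yuik ewnmc izk dbin xtsj ehm pbxo xdxe
Hunk 2: at line 5 remove [yuik,ewnmc] add [qpumb,iuo] -> 14 lines: tnmt mtpl xbkcw vxaxc koul heamo qpumb iuo izk dbin xtsj ehm pbxo xdxe
Hunk 3: at line 2 remove [vxaxc,koul] add [vfezq,hemot,vhawr] -> 15 lines: tnmt mtpl xbkcw vfezq hemot vhawr heamo qpumb iuo izk dbin xtsj ehm pbxo xdxe
Hunk 4: at line 8 remove [iuo] add [ode,sgzln,vqif] -> 17 lines: tnmt mtpl xbkcw vfezq hemot vhawr heamo qpumb ode sgzln vqif izk dbin xtsj ehm pbxo xdxe
Final line 7: heamo

Answer: heamo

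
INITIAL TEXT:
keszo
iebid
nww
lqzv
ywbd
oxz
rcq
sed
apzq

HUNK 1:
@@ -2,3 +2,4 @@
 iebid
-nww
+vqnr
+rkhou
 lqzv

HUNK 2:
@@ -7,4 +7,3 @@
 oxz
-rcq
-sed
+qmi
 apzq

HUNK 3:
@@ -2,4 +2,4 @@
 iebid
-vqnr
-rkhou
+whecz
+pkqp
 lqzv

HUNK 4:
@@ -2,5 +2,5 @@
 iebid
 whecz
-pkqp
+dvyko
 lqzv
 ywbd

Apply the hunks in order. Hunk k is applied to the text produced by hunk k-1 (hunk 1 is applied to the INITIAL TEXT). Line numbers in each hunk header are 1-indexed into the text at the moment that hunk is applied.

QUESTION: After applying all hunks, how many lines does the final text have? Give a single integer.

Hunk 1: at line 2 remove [nww] add [vqnr,rkhou] -> 10 lines: keszo iebid vqnr rkhou lqzv ywbd oxz rcq sed apzq
Hunk 2: at line 7 remove [rcq,sed] add [qmi] -> 9 lines: keszo iebid vqnr rkhou lqzv ywbd oxz qmi apzq
Hunk 3: at line 2 remove [vqnr,rkhou] add [whecz,pkqp] -> 9 lines: keszo iebid whecz pkqp lqzv ywbd oxz qmi apzq
Hunk 4: at line 2 remove [pkqp] add [dvyko] -> 9 lines: keszo iebid whecz dvyko lqzv ywbd oxz qmi apzq
Final line count: 9

Answer: 9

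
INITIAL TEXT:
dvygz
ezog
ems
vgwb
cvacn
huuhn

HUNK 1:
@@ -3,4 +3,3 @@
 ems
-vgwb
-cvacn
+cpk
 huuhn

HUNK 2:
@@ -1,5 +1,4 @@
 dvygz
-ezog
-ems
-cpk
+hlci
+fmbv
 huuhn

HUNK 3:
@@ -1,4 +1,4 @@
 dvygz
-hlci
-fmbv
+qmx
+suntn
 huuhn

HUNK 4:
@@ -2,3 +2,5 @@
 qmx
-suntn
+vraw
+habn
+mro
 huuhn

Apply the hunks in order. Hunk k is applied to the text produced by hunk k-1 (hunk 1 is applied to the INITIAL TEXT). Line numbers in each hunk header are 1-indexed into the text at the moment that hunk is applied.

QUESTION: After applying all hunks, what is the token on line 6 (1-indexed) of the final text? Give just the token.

Hunk 1: at line 3 remove [vgwb,cvacn] add [cpk] -> 5 lines: dvygz ezog ems cpk huuhn
Hunk 2: at line 1 remove [ezog,ems,cpk] add [hlci,fmbv] -> 4 lines: dvygz hlci fmbv huuhn
Hunk 3: at line 1 remove [hlci,fmbv] add [qmx,suntn] -> 4 lines: dvygz qmx suntn huuhn
Hunk 4: at line 2 remove [suntn] add [vraw,habn,mro] -> 6 lines: dvygz qmx vraw habn mro huuhn
Final line 6: huuhn

Answer: huuhn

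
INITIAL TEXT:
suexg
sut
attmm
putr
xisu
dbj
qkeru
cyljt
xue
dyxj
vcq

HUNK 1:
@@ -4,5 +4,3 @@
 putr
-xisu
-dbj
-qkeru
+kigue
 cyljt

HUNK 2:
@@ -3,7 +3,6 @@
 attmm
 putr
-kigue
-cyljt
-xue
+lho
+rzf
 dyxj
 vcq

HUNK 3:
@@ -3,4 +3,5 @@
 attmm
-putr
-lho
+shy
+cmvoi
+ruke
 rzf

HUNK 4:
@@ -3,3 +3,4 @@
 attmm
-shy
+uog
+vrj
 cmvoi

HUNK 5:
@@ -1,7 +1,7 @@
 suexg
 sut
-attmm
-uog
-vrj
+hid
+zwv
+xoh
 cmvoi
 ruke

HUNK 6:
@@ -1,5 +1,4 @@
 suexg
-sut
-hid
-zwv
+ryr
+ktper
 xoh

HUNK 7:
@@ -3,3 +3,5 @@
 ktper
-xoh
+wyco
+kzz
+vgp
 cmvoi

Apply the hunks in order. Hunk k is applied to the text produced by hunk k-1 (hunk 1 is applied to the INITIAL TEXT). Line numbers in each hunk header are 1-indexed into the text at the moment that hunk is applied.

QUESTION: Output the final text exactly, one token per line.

Hunk 1: at line 4 remove [xisu,dbj,qkeru] add [kigue] -> 9 lines: suexg sut attmm putr kigue cyljt xue dyxj vcq
Hunk 2: at line 3 remove [kigue,cyljt,xue] add [lho,rzf] -> 8 lines: suexg sut attmm putr lho rzf dyxj vcq
Hunk 3: at line 3 remove [putr,lho] add [shy,cmvoi,ruke] -> 9 lines: suexg sut attmm shy cmvoi ruke rzf dyxj vcq
Hunk 4: at line 3 remove [shy] add [uog,vrj] -> 10 lines: suexg sut attmm uog vrj cmvoi ruke rzf dyxj vcq
Hunk 5: at line 1 remove [attmm,uog,vrj] add [hid,zwv,xoh] -> 10 lines: suexg sut hid zwv xoh cmvoi ruke rzf dyxj vcq
Hunk 6: at line 1 remove [sut,hid,zwv] add [ryr,ktper] -> 9 lines: suexg ryr ktper xoh cmvoi ruke rzf dyxj vcq
Hunk 7: at line 3 remove [xoh] add [wyco,kzz,vgp] -> 11 lines: suexg ryr ktper wyco kzz vgp cmvoi ruke rzf dyxj vcq

Answer: suexg
ryr
ktper
wyco
kzz
vgp
cmvoi
ruke
rzf
dyxj
vcq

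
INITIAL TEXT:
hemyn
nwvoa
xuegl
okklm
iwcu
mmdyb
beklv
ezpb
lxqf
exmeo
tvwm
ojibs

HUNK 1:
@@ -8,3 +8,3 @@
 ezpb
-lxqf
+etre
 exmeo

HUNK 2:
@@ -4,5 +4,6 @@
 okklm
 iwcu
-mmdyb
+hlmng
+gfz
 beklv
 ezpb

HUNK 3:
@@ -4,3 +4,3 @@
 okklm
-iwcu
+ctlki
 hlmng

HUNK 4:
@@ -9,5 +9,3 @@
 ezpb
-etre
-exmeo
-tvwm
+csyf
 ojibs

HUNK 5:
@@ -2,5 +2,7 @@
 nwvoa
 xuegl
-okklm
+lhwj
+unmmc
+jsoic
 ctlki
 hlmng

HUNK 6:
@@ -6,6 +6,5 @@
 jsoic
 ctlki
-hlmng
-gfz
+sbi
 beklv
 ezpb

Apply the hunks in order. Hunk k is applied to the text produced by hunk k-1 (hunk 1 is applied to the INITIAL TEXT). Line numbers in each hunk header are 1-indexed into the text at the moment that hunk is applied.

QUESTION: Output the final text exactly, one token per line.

Hunk 1: at line 8 remove [lxqf] add [etre] -> 12 lines: hemyn nwvoa xuegl okklm iwcu mmdyb beklv ezpb etre exmeo tvwm ojibs
Hunk 2: at line 4 remove [mmdyb] add [hlmng,gfz] -> 13 lines: hemyn nwvoa xuegl okklm iwcu hlmng gfz beklv ezpb etre exmeo tvwm ojibs
Hunk 3: at line 4 remove [iwcu] add [ctlki] -> 13 lines: hemyn nwvoa xuegl okklm ctlki hlmng gfz beklv ezpb etre exmeo tvwm ojibs
Hunk 4: at line 9 remove [etre,exmeo,tvwm] add [csyf] -> 11 lines: hemyn nwvoa xuegl okklm ctlki hlmng gfz beklv ezpb csyf ojibs
Hunk 5: at line 2 remove [okklm] add [lhwj,unmmc,jsoic] -> 13 lines: hemyn nwvoa xuegl lhwj unmmc jsoic ctlki hlmng gfz beklv ezpb csyf ojibs
Hunk 6: at line 6 remove [hlmng,gfz] add [sbi] -> 12 lines: hemyn nwvoa xuegl lhwj unmmc jsoic ctlki sbi beklv ezpb csyf ojibs

Answer: hemyn
nwvoa
xuegl
lhwj
unmmc
jsoic
ctlki
sbi
beklv
ezpb
csyf
ojibs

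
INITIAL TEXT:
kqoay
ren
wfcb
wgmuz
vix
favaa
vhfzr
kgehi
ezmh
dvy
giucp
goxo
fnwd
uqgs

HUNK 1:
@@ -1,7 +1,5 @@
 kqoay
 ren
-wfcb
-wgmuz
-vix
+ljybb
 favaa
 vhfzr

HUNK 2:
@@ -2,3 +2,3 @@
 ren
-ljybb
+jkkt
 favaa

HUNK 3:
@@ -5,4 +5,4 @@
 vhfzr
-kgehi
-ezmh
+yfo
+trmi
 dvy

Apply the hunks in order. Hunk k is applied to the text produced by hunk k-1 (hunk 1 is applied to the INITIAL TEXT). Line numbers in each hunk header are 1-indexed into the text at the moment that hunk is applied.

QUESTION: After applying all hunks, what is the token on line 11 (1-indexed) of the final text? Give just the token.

Answer: fnwd

Derivation:
Hunk 1: at line 1 remove [wfcb,wgmuz,vix] add [ljybb] -> 12 lines: kqoay ren ljybb favaa vhfzr kgehi ezmh dvy giucp goxo fnwd uqgs
Hunk 2: at line 2 remove [ljybb] add [jkkt] -> 12 lines: kqoay ren jkkt favaa vhfzr kgehi ezmh dvy giucp goxo fnwd uqgs
Hunk 3: at line 5 remove [kgehi,ezmh] add [yfo,trmi] -> 12 lines: kqoay ren jkkt favaa vhfzr yfo trmi dvy giucp goxo fnwd uqgs
Final line 11: fnwd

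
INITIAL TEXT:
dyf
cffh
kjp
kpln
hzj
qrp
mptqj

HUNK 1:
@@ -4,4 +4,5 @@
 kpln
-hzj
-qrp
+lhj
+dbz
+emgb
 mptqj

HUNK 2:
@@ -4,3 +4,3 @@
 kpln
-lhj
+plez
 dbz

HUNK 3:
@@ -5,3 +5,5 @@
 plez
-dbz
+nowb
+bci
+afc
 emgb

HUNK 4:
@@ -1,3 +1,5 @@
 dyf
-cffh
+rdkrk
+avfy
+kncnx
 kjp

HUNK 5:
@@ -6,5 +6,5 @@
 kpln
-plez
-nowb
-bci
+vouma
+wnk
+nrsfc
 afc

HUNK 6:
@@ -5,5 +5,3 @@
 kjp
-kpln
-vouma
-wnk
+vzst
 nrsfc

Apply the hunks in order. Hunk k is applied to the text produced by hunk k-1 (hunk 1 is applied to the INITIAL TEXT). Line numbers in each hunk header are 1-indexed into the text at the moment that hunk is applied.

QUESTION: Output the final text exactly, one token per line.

Hunk 1: at line 4 remove [hzj,qrp] add [lhj,dbz,emgb] -> 8 lines: dyf cffh kjp kpln lhj dbz emgb mptqj
Hunk 2: at line 4 remove [lhj] add [plez] -> 8 lines: dyf cffh kjp kpln plez dbz emgb mptqj
Hunk 3: at line 5 remove [dbz] add [nowb,bci,afc] -> 10 lines: dyf cffh kjp kpln plez nowb bci afc emgb mptqj
Hunk 4: at line 1 remove [cffh] add [rdkrk,avfy,kncnx] -> 12 lines: dyf rdkrk avfy kncnx kjp kpln plez nowb bci afc emgb mptqj
Hunk 5: at line 6 remove [plez,nowb,bci] add [vouma,wnk,nrsfc] -> 12 lines: dyf rdkrk avfy kncnx kjp kpln vouma wnk nrsfc afc emgb mptqj
Hunk 6: at line 5 remove [kpln,vouma,wnk] add [vzst] -> 10 lines: dyf rdkrk avfy kncnx kjp vzst nrsfc afc emgb mptqj

Answer: dyf
rdkrk
avfy
kncnx
kjp
vzst
nrsfc
afc
emgb
mptqj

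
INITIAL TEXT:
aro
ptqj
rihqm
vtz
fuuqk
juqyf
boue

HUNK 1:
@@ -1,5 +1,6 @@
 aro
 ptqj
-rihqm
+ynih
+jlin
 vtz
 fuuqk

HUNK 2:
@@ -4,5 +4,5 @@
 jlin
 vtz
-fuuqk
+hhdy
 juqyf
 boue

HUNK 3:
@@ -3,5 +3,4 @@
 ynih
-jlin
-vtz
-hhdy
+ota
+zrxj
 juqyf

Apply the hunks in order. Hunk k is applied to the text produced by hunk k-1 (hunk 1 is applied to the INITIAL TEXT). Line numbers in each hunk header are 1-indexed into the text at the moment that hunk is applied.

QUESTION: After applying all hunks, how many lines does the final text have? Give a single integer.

Hunk 1: at line 1 remove [rihqm] add [ynih,jlin] -> 8 lines: aro ptqj ynih jlin vtz fuuqk juqyf boue
Hunk 2: at line 4 remove [fuuqk] add [hhdy] -> 8 lines: aro ptqj ynih jlin vtz hhdy juqyf boue
Hunk 3: at line 3 remove [jlin,vtz,hhdy] add [ota,zrxj] -> 7 lines: aro ptqj ynih ota zrxj juqyf boue
Final line count: 7

Answer: 7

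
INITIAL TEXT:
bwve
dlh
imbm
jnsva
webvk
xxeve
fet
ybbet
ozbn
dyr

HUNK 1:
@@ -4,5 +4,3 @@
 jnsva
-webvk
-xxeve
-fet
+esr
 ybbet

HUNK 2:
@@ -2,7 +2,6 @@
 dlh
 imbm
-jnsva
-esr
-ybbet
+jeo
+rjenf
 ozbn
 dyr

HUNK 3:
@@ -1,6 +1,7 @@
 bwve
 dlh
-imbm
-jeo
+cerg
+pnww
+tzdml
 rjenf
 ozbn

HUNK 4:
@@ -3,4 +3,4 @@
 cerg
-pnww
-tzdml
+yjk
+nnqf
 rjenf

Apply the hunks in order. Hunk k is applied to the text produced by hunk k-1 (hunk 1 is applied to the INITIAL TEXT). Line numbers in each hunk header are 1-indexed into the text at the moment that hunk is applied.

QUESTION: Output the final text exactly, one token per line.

Hunk 1: at line 4 remove [webvk,xxeve,fet] add [esr] -> 8 lines: bwve dlh imbm jnsva esr ybbet ozbn dyr
Hunk 2: at line 2 remove [jnsva,esr,ybbet] add [jeo,rjenf] -> 7 lines: bwve dlh imbm jeo rjenf ozbn dyr
Hunk 3: at line 1 remove [imbm,jeo] add [cerg,pnww,tzdml] -> 8 lines: bwve dlh cerg pnww tzdml rjenf ozbn dyr
Hunk 4: at line 3 remove [pnww,tzdml] add [yjk,nnqf] -> 8 lines: bwve dlh cerg yjk nnqf rjenf ozbn dyr

Answer: bwve
dlh
cerg
yjk
nnqf
rjenf
ozbn
dyr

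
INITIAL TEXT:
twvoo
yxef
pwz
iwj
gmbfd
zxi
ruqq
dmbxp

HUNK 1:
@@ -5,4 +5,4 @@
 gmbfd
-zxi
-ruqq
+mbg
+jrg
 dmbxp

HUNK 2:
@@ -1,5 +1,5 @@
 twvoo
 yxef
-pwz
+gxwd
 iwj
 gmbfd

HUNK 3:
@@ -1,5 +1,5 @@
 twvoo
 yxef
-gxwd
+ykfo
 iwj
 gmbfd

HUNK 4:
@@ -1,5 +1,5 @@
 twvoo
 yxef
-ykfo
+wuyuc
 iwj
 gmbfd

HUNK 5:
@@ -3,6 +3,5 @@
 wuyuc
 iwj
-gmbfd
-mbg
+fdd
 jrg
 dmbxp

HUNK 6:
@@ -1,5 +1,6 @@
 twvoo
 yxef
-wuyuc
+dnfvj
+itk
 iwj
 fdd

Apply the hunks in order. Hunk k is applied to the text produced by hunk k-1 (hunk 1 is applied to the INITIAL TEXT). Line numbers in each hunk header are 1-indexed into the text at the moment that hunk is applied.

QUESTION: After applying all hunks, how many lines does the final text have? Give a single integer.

Answer: 8

Derivation:
Hunk 1: at line 5 remove [zxi,ruqq] add [mbg,jrg] -> 8 lines: twvoo yxef pwz iwj gmbfd mbg jrg dmbxp
Hunk 2: at line 1 remove [pwz] add [gxwd] -> 8 lines: twvoo yxef gxwd iwj gmbfd mbg jrg dmbxp
Hunk 3: at line 1 remove [gxwd] add [ykfo] -> 8 lines: twvoo yxef ykfo iwj gmbfd mbg jrg dmbxp
Hunk 4: at line 1 remove [ykfo] add [wuyuc] -> 8 lines: twvoo yxef wuyuc iwj gmbfd mbg jrg dmbxp
Hunk 5: at line 3 remove [gmbfd,mbg] add [fdd] -> 7 lines: twvoo yxef wuyuc iwj fdd jrg dmbxp
Hunk 6: at line 1 remove [wuyuc] add [dnfvj,itk] -> 8 lines: twvoo yxef dnfvj itk iwj fdd jrg dmbxp
Final line count: 8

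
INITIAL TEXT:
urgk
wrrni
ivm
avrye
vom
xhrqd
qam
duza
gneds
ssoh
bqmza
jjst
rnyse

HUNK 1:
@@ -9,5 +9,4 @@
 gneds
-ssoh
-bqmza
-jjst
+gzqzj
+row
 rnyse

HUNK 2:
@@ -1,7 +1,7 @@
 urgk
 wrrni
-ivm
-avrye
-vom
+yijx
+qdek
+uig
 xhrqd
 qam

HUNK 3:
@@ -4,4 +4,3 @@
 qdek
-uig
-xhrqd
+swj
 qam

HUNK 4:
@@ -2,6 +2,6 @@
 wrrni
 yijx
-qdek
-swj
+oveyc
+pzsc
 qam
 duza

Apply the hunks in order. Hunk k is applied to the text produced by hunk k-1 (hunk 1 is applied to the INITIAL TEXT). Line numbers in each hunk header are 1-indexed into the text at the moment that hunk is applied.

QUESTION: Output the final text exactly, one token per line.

Hunk 1: at line 9 remove [ssoh,bqmza,jjst] add [gzqzj,row] -> 12 lines: urgk wrrni ivm avrye vom xhrqd qam duza gneds gzqzj row rnyse
Hunk 2: at line 1 remove [ivm,avrye,vom] add [yijx,qdek,uig] -> 12 lines: urgk wrrni yijx qdek uig xhrqd qam duza gneds gzqzj row rnyse
Hunk 3: at line 4 remove [uig,xhrqd] add [swj] -> 11 lines: urgk wrrni yijx qdek swj qam duza gneds gzqzj row rnyse
Hunk 4: at line 2 remove [qdek,swj] add [oveyc,pzsc] -> 11 lines: urgk wrrni yijx oveyc pzsc qam duza gneds gzqzj row rnyse

Answer: urgk
wrrni
yijx
oveyc
pzsc
qam
duza
gneds
gzqzj
row
rnyse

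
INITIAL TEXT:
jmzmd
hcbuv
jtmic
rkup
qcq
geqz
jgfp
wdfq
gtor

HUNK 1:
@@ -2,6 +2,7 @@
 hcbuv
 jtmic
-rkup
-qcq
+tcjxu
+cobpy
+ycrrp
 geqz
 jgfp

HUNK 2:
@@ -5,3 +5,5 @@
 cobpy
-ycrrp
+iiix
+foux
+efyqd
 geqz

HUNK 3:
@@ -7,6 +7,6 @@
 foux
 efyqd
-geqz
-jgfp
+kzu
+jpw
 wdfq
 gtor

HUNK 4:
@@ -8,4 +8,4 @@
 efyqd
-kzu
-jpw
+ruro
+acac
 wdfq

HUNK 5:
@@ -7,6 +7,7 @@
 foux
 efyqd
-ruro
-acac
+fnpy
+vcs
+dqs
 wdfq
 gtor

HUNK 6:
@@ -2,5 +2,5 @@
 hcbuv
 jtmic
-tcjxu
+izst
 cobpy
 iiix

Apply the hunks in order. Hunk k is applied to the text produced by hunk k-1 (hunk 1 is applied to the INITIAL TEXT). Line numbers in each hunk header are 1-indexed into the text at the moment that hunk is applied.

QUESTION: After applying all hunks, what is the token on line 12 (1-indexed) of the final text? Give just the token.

Hunk 1: at line 2 remove [rkup,qcq] add [tcjxu,cobpy,ycrrp] -> 10 lines: jmzmd hcbuv jtmic tcjxu cobpy ycrrp geqz jgfp wdfq gtor
Hunk 2: at line 5 remove [ycrrp] add [iiix,foux,efyqd] -> 12 lines: jmzmd hcbuv jtmic tcjxu cobpy iiix foux efyqd geqz jgfp wdfq gtor
Hunk 3: at line 7 remove [geqz,jgfp] add [kzu,jpw] -> 12 lines: jmzmd hcbuv jtmic tcjxu cobpy iiix foux efyqd kzu jpw wdfq gtor
Hunk 4: at line 8 remove [kzu,jpw] add [ruro,acac] -> 12 lines: jmzmd hcbuv jtmic tcjxu cobpy iiix foux efyqd ruro acac wdfq gtor
Hunk 5: at line 7 remove [ruro,acac] add [fnpy,vcs,dqs] -> 13 lines: jmzmd hcbuv jtmic tcjxu cobpy iiix foux efyqd fnpy vcs dqs wdfq gtor
Hunk 6: at line 2 remove [tcjxu] add [izst] -> 13 lines: jmzmd hcbuv jtmic izst cobpy iiix foux efyqd fnpy vcs dqs wdfq gtor
Final line 12: wdfq

Answer: wdfq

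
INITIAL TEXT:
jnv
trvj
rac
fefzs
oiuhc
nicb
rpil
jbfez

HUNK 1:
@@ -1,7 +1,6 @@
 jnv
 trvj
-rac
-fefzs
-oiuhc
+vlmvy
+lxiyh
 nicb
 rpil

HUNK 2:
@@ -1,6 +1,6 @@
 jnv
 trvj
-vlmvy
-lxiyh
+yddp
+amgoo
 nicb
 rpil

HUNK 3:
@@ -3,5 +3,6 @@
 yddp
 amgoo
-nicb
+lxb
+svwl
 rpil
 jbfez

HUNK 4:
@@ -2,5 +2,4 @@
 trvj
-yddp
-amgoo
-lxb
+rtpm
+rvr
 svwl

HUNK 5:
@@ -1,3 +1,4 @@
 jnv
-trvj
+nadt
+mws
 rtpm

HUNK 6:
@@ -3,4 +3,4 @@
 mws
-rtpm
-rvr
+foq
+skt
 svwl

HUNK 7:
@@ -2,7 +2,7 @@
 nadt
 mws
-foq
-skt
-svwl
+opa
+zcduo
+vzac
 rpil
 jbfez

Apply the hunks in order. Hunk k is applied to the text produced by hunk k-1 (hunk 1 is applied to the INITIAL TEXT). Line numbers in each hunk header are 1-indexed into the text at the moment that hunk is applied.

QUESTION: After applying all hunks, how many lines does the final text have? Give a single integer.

Hunk 1: at line 1 remove [rac,fefzs,oiuhc] add [vlmvy,lxiyh] -> 7 lines: jnv trvj vlmvy lxiyh nicb rpil jbfez
Hunk 2: at line 1 remove [vlmvy,lxiyh] add [yddp,amgoo] -> 7 lines: jnv trvj yddp amgoo nicb rpil jbfez
Hunk 3: at line 3 remove [nicb] add [lxb,svwl] -> 8 lines: jnv trvj yddp amgoo lxb svwl rpil jbfez
Hunk 4: at line 2 remove [yddp,amgoo,lxb] add [rtpm,rvr] -> 7 lines: jnv trvj rtpm rvr svwl rpil jbfez
Hunk 5: at line 1 remove [trvj] add [nadt,mws] -> 8 lines: jnv nadt mws rtpm rvr svwl rpil jbfez
Hunk 6: at line 3 remove [rtpm,rvr] add [foq,skt] -> 8 lines: jnv nadt mws foq skt svwl rpil jbfez
Hunk 7: at line 2 remove [foq,skt,svwl] add [opa,zcduo,vzac] -> 8 lines: jnv nadt mws opa zcduo vzac rpil jbfez
Final line count: 8

Answer: 8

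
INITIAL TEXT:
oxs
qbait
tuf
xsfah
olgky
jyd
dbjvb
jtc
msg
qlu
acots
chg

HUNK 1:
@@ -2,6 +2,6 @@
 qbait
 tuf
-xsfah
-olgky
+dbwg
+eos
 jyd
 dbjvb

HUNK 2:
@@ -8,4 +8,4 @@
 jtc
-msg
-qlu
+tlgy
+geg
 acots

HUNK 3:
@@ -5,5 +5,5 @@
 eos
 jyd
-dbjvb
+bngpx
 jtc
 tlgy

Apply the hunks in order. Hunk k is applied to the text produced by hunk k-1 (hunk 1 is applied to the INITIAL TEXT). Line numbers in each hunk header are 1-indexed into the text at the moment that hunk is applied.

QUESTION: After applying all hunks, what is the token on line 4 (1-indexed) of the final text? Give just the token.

Answer: dbwg

Derivation:
Hunk 1: at line 2 remove [xsfah,olgky] add [dbwg,eos] -> 12 lines: oxs qbait tuf dbwg eos jyd dbjvb jtc msg qlu acots chg
Hunk 2: at line 8 remove [msg,qlu] add [tlgy,geg] -> 12 lines: oxs qbait tuf dbwg eos jyd dbjvb jtc tlgy geg acots chg
Hunk 3: at line 5 remove [dbjvb] add [bngpx] -> 12 lines: oxs qbait tuf dbwg eos jyd bngpx jtc tlgy geg acots chg
Final line 4: dbwg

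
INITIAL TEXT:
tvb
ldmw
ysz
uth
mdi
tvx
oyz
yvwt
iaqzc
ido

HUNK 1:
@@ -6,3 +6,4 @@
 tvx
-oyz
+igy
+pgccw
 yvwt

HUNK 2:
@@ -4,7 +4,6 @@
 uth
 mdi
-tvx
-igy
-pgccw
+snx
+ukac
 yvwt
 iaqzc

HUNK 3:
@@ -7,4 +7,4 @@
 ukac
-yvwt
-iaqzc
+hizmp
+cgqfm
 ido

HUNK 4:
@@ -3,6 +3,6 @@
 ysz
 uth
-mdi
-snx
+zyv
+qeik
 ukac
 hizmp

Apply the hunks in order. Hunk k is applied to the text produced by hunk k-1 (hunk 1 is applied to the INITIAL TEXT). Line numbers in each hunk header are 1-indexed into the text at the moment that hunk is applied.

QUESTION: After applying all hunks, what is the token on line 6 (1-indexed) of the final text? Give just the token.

Answer: qeik

Derivation:
Hunk 1: at line 6 remove [oyz] add [igy,pgccw] -> 11 lines: tvb ldmw ysz uth mdi tvx igy pgccw yvwt iaqzc ido
Hunk 2: at line 4 remove [tvx,igy,pgccw] add [snx,ukac] -> 10 lines: tvb ldmw ysz uth mdi snx ukac yvwt iaqzc ido
Hunk 3: at line 7 remove [yvwt,iaqzc] add [hizmp,cgqfm] -> 10 lines: tvb ldmw ysz uth mdi snx ukac hizmp cgqfm ido
Hunk 4: at line 3 remove [mdi,snx] add [zyv,qeik] -> 10 lines: tvb ldmw ysz uth zyv qeik ukac hizmp cgqfm ido
Final line 6: qeik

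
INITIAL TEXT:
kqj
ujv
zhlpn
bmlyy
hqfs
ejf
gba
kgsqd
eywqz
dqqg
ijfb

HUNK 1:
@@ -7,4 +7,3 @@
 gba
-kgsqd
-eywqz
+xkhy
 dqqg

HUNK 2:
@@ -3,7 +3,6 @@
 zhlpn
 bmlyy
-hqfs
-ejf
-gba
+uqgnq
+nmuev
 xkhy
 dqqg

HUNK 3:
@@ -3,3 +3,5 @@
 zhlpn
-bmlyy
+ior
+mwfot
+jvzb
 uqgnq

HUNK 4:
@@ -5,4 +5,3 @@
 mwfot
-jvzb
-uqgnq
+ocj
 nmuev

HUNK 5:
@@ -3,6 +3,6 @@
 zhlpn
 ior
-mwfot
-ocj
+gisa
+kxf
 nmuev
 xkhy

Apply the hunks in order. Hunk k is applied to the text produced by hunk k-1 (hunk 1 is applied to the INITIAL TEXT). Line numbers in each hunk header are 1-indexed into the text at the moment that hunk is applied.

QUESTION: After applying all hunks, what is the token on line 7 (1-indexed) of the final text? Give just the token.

Hunk 1: at line 7 remove [kgsqd,eywqz] add [xkhy] -> 10 lines: kqj ujv zhlpn bmlyy hqfs ejf gba xkhy dqqg ijfb
Hunk 2: at line 3 remove [hqfs,ejf,gba] add [uqgnq,nmuev] -> 9 lines: kqj ujv zhlpn bmlyy uqgnq nmuev xkhy dqqg ijfb
Hunk 3: at line 3 remove [bmlyy] add [ior,mwfot,jvzb] -> 11 lines: kqj ujv zhlpn ior mwfot jvzb uqgnq nmuev xkhy dqqg ijfb
Hunk 4: at line 5 remove [jvzb,uqgnq] add [ocj] -> 10 lines: kqj ujv zhlpn ior mwfot ocj nmuev xkhy dqqg ijfb
Hunk 5: at line 3 remove [mwfot,ocj] add [gisa,kxf] -> 10 lines: kqj ujv zhlpn ior gisa kxf nmuev xkhy dqqg ijfb
Final line 7: nmuev

Answer: nmuev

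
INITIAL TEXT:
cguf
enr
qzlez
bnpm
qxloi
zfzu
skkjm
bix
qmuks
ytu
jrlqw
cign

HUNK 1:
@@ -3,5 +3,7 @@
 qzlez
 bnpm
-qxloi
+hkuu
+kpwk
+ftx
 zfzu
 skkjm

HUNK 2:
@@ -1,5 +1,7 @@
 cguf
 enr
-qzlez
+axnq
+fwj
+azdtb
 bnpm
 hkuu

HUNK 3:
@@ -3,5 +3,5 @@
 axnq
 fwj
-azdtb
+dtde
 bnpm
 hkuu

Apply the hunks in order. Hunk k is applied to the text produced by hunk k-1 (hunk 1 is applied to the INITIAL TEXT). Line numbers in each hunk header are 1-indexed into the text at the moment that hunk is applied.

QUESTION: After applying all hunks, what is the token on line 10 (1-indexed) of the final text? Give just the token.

Answer: zfzu

Derivation:
Hunk 1: at line 3 remove [qxloi] add [hkuu,kpwk,ftx] -> 14 lines: cguf enr qzlez bnpm hkuu kpwk ftx zfzu skkjm bix qmuks ytu jrlqw cign
Hunk 2: at line 1 remove [qzlez] add [axnq,fwj,azdtb] -> 16 lines: cguf enr axnq fwj azdtb bnpm hkuu kpwk ftx zfzu skkjm bix qmuks ytu jrlqw cign
Hunk 3: at line 3 remove [azdtb] add [dtde] -> 16 lines: cguf enr axnq fwj dtde bnpm hkuu kpwk ftx zfzu skkjm bix qmuks ytu jrlqw cign
Final line 10: zfzu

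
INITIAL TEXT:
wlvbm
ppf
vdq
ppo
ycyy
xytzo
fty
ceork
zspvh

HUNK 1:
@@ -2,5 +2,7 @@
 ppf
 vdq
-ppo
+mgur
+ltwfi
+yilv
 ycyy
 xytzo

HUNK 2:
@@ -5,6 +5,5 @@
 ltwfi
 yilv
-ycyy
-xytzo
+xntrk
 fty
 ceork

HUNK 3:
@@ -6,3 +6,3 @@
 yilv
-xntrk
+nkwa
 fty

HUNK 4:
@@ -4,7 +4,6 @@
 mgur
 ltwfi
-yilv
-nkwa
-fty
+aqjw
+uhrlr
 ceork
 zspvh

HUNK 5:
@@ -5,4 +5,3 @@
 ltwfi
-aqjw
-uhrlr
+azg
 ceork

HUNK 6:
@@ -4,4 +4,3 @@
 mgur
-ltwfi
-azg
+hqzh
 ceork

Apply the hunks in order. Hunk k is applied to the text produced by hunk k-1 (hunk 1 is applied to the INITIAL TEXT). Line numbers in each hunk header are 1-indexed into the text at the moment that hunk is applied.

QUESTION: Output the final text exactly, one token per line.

Hunk 1: at line 2 remove [ppo] add [mgur,ltwfi,yilv] -> 11 lines: wlvbm ppf vdq mgur ltwfi yilv ycyy xytzo fty ceork zspvh
Hunk 2: at line 5 remove [ycyy,xytzo] add [xntrk] -> 10 lines: wlvbm ppf vdq mgur ltwfi yilv xntrk fty ceork zspvh
Hunk 3: at line 6 remove [xntrk] add [nkwa] -> 10 lines: wlvbm ppf vdq mgur ltwfi yilv nkwa fty ceork zspvh
Hunk 4: at line 4 remove [yilv,nkwa,fty] add [aqjw,uhrlr] -> 9 lines: wlvbm ppf vdq mgur ltwfi aqjw uhrlr ceork zspvh
Hunk 5: at line 5 remove [aqjw,uhrlr] add [azg] -> 8 lines: wlvbm ppf vdq mgur ltwfi azg ceork zspvh
Hunk 6: at line 4 remove [ltwfi,azg] add [hqzh] -> 7 lines: wlvbm ppf vdq mgur hqzh ceork zspvh

Answer: wlvbm
ppf
vdq
mgur
hqzh
ceork
zspvh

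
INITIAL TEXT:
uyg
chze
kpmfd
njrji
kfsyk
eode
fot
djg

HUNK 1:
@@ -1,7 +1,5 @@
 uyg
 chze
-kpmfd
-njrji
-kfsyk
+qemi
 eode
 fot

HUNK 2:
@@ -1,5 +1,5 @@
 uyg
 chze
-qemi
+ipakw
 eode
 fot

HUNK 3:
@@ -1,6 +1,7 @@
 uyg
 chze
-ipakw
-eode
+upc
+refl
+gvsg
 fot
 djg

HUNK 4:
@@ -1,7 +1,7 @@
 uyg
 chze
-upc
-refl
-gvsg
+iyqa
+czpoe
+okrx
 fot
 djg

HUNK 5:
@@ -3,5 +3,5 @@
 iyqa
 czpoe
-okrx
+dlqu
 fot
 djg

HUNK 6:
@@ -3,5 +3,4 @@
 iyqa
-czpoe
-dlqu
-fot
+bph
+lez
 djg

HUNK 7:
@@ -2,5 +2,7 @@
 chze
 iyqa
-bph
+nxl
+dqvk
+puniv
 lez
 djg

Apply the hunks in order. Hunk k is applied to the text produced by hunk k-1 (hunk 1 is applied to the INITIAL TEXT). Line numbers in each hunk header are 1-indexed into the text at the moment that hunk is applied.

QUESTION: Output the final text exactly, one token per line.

Answer: uyg
chze
iyqa
nxl
dqvk
puniv
lez
djg

Derivation:
Hunk 1: at line 1 remove [kpmfd,njrji,kfsyk] add [qemi] -> 6 lines: uyg chze qemi eode fot djg
Hunk 2: at line 1 remove [qemi] add [ipakw] -> 6 lines: uyg chze ipakw eode fot djg
Hunk 3: at line 1 remove [ipakw,eode] add [upc,refl,gvsg] -> 7 lines: uyg chze upc refl gvsg fot djg
Hunk 4: at line 1 remove [upc,refl,gvsg] add [iyqa,czpoe,okrx] -> 7 lines: uyg chze iyqa czpoe okrx fot djg
Hunk 5: at line 3 remove [okrx] add [dlqu] -> 7 lines: uyg chze iyqa czpoe dlqu fot djg
Hunk 6: at line 3 remove [czpoe,dlqu,fot] add [bph,lez] -> 6 lines: uyg chze iyqa bph lez djg
Hunk 7: at line 2 remove [bph] add [nxl,dqvk,puniv] -> 8 lines: uyg chze iyqa nxl dqvk puniv lez djg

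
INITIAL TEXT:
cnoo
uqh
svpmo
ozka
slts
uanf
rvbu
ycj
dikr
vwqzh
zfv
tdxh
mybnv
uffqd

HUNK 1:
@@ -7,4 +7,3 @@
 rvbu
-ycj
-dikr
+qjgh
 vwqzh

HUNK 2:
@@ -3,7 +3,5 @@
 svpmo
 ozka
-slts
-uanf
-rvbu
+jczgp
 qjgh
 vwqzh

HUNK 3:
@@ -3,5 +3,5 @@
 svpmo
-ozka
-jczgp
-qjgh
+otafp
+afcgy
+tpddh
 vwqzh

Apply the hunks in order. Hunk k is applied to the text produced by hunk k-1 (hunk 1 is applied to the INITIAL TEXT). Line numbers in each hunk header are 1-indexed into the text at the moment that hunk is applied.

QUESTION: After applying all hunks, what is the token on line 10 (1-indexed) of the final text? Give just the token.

Answer: mybnv

Derivation:
Hunk 1: at line 7 remove [ycj,dikr] add [qjgh] -> 13 lines: cnoo uqh svpmo ozka slts uanf rvbu qjgh vwqzh zfv tdxh mybnv uffqd
Hunk 2: at line 3 remove [slts,uanf,rvbu] add [jczgp] -> 11 lines: cnoo uqh svpmo ozka jczgp qjgh vwqzh zfv tdxh mybnv uffqd
Hunk 3: at line 3 remove [ozka,jczgp,qjgh] add [otafp,afcgy,tpddh] -> 11 lines: cnoo uqh svpmo otafp afcgy tpddh vwqzh zfv tdxh mybnv uffqd
Final line 10: mybnv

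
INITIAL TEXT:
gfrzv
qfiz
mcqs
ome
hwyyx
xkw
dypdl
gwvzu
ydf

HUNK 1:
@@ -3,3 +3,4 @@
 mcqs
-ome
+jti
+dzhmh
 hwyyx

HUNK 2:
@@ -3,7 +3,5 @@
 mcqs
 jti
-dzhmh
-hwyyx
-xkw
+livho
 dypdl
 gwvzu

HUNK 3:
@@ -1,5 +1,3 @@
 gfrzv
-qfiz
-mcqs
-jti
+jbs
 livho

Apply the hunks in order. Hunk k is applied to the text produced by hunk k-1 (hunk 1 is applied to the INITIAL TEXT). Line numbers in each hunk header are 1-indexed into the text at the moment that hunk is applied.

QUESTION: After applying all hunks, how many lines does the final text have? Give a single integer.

Answer: 6

Derivation:
Hunk 1: at line 3 remove [ome] add [jti,dzhmh] -> 10 lines: gfrzv qfiz mcqs jti dzhmh hwyyx xkw dypdl gwvzu ydf
Hunk 2: at line 3 remove [dzhmh,hwyyx,xkw] add [livho] -> 8 lines: gfrzv qfiz mcqs jti livho dypdl gwvzu ydf
Hunk 3: at line 1 remove [qfiz,mcqs,jti] add [jbs] -> 6 lines: gfrzv jbs livho dypdl gwvzu ydf
Final line count: 6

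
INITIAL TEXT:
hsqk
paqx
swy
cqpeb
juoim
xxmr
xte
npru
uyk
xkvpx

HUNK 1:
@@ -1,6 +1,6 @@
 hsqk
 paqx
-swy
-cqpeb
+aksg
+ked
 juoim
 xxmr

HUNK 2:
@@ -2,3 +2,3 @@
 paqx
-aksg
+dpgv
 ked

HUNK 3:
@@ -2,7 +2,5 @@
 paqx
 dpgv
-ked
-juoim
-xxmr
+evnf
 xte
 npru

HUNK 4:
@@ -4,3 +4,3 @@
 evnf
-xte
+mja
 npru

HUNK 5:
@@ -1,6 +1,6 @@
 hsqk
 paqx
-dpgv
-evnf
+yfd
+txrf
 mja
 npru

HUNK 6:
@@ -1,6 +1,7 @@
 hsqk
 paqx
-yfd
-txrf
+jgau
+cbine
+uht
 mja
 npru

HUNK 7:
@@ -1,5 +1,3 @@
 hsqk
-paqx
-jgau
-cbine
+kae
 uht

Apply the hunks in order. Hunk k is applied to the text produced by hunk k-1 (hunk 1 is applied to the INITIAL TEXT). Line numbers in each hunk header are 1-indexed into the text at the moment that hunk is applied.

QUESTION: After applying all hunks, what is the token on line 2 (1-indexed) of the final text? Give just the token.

Hunk 1: at line 1 remove [swy,cqpeb] add [aksg,ked] -> 10 lines: hsqk paqx aksg ked juoim xxmr xte npru uyk xkvpx
Hunk 2: at line 2 remove [aksg] add [dpgv] -> 10 lines: hsqk paqx dpgv ked juoim xxmr xte npru uyk xkvpx
Hunk 3: at line 2 remove [ked,juoim,xxmr] add [evnf] -> 8 lines: hsqk paqx dpgv evnf xte npru uyk xkvpx
Hunk 4: at line 4 remove [xte] add [mja] -> 8 lines: hsqk paqx dpgv evnf mja npru uyk xkvpx
Hunk 5: at line 1 remove [dpgv,evnf] add [yfd,txrf] -> 8 lines: hsqk paqx yfd txrf mja npru uyk xkvpx
Hunk 6: at line 1 remove [yfd,txrf] add [jgau,cbine,uht] -> 9 lines: hsqk paqx jgau cbine uht mja npru uyk xkvpx
Hunk 7: at line 1 remove [paqx,jgau,cbine] add [kae] -> 7 lines: hsqk kae uht mja npru uyk xkvpx
Final line 2: kae

Answer: kae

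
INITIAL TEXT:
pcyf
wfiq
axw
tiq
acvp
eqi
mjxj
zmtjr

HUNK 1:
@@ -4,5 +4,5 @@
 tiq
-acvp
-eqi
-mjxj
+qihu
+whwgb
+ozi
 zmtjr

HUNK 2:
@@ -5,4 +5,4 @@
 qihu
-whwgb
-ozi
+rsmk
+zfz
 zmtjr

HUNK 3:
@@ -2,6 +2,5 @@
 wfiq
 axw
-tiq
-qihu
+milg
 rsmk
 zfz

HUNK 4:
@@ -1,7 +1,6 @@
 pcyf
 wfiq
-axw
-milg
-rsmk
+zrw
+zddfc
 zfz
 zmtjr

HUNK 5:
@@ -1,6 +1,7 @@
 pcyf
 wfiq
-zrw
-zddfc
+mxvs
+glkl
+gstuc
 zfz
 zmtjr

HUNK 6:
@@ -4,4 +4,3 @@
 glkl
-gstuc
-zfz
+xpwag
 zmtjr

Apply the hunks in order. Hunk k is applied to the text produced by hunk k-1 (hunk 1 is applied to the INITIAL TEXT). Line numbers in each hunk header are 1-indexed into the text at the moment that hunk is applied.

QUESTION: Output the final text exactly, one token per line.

Answer: pcyf
wfiq
mxvs
glkl
xpwag
zmtjr

Derivation:
Hunk 1: at line 4 remove [acvp,eqi,mjxj] add [qihu,whwgb,ozi] -> 8 lines: pcyf wfiq axw tiq qihu whwgb ozi zmtjr
Hunk 2: at line 5 remove [whwgb,ozi] add [rsmk,zfz] -> 8 lines: pcyf wfiq axw tiq qihu rsmk zfz zmtjr
Hunk 3: at line 2 remove [tiq,qihu] add [milg] -> 7 lines: pcyf wfiq axw milg rsmk zfz zmtjr
Hunk 4: at line 1 remove [axw,milg,rsmk] add [zrw,zddfc] -> 6 lines: pcyf wfiq zrw zddfc zfz zmtjr
Hunk 5: at line 1 remove [zrw,zddfc] add [mxvs,glkl,gstuc] -> 7 lines: pcyf wfiq mxvs glkl gstuc zfz zmtjr
Hunk 6: at line 4 remove [gstuc,zfz] add [xpwag] -> 6 lines: pcyf wfiq mxvs glkl xpwag zmtjr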